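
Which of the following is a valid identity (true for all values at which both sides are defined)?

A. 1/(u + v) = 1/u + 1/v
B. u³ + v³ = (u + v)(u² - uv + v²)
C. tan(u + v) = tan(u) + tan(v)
B

A: fails at (6, 7) — LHS = 1/13, RHS = 13/42.
B: holds — e.g. at (5, 5), both sides equal 250.
C: fails at (4, 5) — LHS = tan(9) ≈ -0.4523, RHS = tan(5) + tan(4) ≈ -2.223.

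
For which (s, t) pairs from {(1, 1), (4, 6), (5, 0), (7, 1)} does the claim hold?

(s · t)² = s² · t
(1, 1), (5, 0), (7, 1)

Testing each pair:
(1, 1): LHS = 1, RHS = 1 → holds
(4, 6): LHS = 576, RHS = 96 → fails
(5, 0): LHS = 0, RHS = 0 → holds
(7, 1): LHS = 49, RHS = 49 → holds

3 of 4 pairs satisfy the claim.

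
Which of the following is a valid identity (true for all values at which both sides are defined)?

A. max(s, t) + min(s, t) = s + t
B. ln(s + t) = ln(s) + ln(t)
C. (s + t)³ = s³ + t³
A

A: holds — e.g. at (3, 5), both sides equal 8.
B: fails at (2, 3) — LHS = ln(5) ≈ 1.609, RHS = ln(2) + ln(3) ≈ 1.792.
C: fails at (2, 5) — LHS = 343, RHS = 133.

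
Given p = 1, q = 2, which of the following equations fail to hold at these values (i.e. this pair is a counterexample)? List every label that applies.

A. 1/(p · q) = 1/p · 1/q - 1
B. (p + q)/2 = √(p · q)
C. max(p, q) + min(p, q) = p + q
A, B

Evaluating each claim at the given values:
A. LHS = 1/2, RHS = -1/2 → fails here (LHS ≠ RHS)
B. LHS = 3/2, RHS = √(2) ≈ 1.414 → fails here (LHS ≠ RHS)
C. LHS = 3, RHS = 3 → holds here (LHS = RHS)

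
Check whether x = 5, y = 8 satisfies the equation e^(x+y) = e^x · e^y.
Holds

Substituting x = 5, y = 8:

LHS = e^(5+8) = e^13 ≈ 442413.4
RHS = e^5 · e^8 = e^13 ≈ 442413.4

LHS = RHS, so the equation holds at this point.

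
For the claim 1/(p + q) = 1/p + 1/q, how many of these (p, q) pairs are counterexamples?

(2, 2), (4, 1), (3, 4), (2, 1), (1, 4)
Testing each pair:
(2, 2): LHS = 1/4, RHS = 1 → counterexample
(4, 1): LHS = 1/5, RHS = 5/4 → counterexample
(3, 4): LHS = 1/7, RHS = 7/12 → counterexample
(2, 1): LHS = 1/3, RHS = 3/2 → counterexample
(1, 4): LHS = 1/5, RHS = 5/4 → counterexample

That makes 5 counterexamples.

Answer: 5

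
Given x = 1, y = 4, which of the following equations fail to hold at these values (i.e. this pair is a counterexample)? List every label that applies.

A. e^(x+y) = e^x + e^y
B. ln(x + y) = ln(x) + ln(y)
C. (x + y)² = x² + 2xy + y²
Evaluating each claim at the given values:
A. LHS = e^5 ≈ 148.4, RHS = e + e^4 ≈ 57.32 → fails here (LHS ≠ RHS)
B. LHS = ln(5) ≈ 1.609, RHS = ln(4) ≈ 1.386 → fails here (LHS ≠ RHS)
C. LHS = 25, RHS = 25 → holds here (LHS = RHS)

Answer: A, B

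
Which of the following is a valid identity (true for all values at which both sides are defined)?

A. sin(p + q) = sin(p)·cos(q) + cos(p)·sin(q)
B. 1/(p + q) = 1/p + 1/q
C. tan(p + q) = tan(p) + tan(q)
A

A: holds — e.g. at (3, 3), both sides equal sin(6) ≈ -0.2794.
B: fails at (2, 4) — LHS = 1/6, RHS = 3/4.
C: fails at (1, 2) — LHS = tan(3) ≈ -0.1425, RHS = tan(2) + tan(1) ≈ -0.6276.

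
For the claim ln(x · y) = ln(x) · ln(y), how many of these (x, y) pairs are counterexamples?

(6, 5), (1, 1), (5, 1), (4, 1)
3

Testing each pair:
(6, 5): LHS = ln(30) ≈ 3.401, RHS = ln(5)·ln(6) ≈ 2.884 → counterexample
(1, 1): LHS = 0, RHS = 0 → satisfies claim
(5, 1): LHS = ln(5) ≈ 1.609, RHS = 0 → counterexample
(4, 1): LHS = ln(4) ≈ 1.386, RHS = 0 → counterexample

That makes 3 counterexamples.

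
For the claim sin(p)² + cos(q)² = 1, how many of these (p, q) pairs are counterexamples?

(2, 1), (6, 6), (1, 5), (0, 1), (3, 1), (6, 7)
Testing each pair:
(2, 1): LHS = cos(1)² + sin(2)² ≈ 1.119, RHS = 1 → counterexample
(6, 6): LHS = sin(6)² + cos(6)² = 1, RHS = 1 → satisfies claim
(1, 5): LHS = cos(5)² + sin(1)² ≈ 0.7885, RHS = 1 → counterexample
(0, 1): LHS = cos(1)² ≈ 0.2919, RHS = 1 → counterexample
(3, 1): LHS = sin(3)² + cos(1)² ≈ 0.3118, RHS = 1 → counterexample
(6, 7): LHS = sin(6)² + cos(7)² ≈ 0.6464, RHS = 1 → counterexample

That makes 5 counterexamples.

Answer: 5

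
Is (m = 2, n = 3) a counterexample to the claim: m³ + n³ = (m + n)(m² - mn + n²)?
Substituting m = 2, n = 3:
LHS = 2³ + 3³ = 35
RHS = (2 + 3)(2² - 2·3 + 3²) = 35

The sides agree, so this pair does not disprove the claim.

Answer: No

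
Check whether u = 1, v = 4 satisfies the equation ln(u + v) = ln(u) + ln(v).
Substituting u = 1, v = 4:

LHS = ln(1 + 4) = ln(5) ≈ 1.609
RHS = ln(1) + ln(4) = ln(4) ≈ 1.386

LHS ≠ RHS, so the equation does not hold at this point.

Answer: Fails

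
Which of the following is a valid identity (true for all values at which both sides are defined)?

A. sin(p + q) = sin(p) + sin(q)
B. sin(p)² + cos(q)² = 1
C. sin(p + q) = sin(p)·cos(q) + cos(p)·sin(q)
C

A: fails at (3, 7) — LHS = sin(10) ≈ -0.544, RHS = sin(3) + sin(7) ≈ 0.7981.
B: fails at (1, 3) — LHS = sin(1)² + cos(3)² ≈ 1.688, RHS = 1.
C: holds — e.g. at (3, 3), both sides equal sin(6) ≈ -0.2794.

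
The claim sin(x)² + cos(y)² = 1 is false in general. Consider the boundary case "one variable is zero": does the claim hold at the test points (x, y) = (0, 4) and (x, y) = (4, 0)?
At (0, 4): LHS = cos(4)² ≈ 0.4272 ≠ RHS = 1
At (4, 0): LHS = sin(4)² + 1 ≈ 1.573 ≠ RHS = 1

Answer: No, fails at both test points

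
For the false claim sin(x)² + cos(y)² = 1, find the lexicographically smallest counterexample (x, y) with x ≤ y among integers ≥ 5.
(x, y) = (5, 6)

Substituting (5, 6) into the claim:
LHS = sin(5)² + cos(6)² ≈ 1.841
RHS = 1

Since LHS ≠ RHS, this pair disproves the claim, and no lexicographically smaller pair (x ≤ y, integers ≥ 5) does.

For instance (5, 7) is also a counterexample (LHS = cos(7)² + sin(5)² ≈ 1.488, RHS = 1), but it's lexicographically larger.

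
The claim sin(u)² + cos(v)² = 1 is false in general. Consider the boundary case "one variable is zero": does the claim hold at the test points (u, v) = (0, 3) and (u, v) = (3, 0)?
No, fails at both test points

At (0, 3): LHS = cos(3)² ≈ 0.9801 ≠ RHS = 1
At (3, 0): LHS = sin(3)² + 1 ≈ 1.02 ≠ RHS = 1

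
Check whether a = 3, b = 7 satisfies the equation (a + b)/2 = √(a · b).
Substituting a = 3, b = 7:

LHS = (3 + 7)/2 = 5
RHS = √(3 · 7) = √(21) ≈ 4.583

LHS ≠ RHS, so the equation does not hold at this point.

Answer: Fails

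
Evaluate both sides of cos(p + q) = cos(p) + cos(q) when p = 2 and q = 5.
LHS = cos(2 + 5) = cos(7) ≈ 0.7539
RHS = cos(2) + cos(5) ≈ -0.1325

LHS ≠ RHS (they differ by about 0.8864), so the equation does not hold here.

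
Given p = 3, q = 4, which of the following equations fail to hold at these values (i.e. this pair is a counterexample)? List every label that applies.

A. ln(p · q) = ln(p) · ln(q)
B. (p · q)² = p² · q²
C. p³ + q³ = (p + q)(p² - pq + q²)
Evaluating each claim at the given values:
A. LHS = ln(12) ≈ 2.485, RHS = ln(3)·ln(4) ≈ 1.523 → fails here (LHS ≠ RHS)
B. LHS = 144, RHS = 144 → holds here (LHS = RHS)
C. LHS = 91, RHS = 91 → holds here (LHS = RHS)

Answer: A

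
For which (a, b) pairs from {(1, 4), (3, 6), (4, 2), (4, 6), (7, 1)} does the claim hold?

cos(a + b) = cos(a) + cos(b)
None

Testing each pair:
(1, 4): LHS = cos(5) ≈ 0.2837, RHS = cos(4) + cos(1) ≈ -0.1133 → fails
(3, 6): LHS = cos(9) ≈ -0.9111, RHS = cos(3) + cos(6) ≈ -0.02982 → fails
(4, 2): LHS = cos(6) ≈ 0.9602, RHS = cos(4) + cos(2) ≈ -1.07 → fails
(4, 6): LHS = cos(10) ≈ -0.8391, RHS = cos(4) + cos(6) ≈ 0.3065 → fails
(7, 1): LHS = cos(8) ≈ -0.1455, RHS = cos(1) + cos(7) ≈ 1.294 → fails

No pair satisfies the claim.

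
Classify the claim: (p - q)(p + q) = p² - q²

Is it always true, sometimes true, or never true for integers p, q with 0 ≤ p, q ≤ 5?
The identity holds for every pair in the range. For instance at (p, q) = (4, 5): both sides equal -9.

Answer: Always true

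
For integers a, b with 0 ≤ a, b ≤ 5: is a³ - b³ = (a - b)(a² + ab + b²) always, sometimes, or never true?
Always true

The identity holds for every pair in the range. For instance at (a, b) = (5, 5): both sides equal 0.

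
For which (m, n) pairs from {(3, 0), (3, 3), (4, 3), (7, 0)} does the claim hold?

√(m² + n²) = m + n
Testing each pair:
(3, 0): LHS = 3, RHS = 3 → holds
(3, 3): LHS = 3·√(2) ≈ 4.243, RHS = 6 → fails
(4, 3): LHS = 5, RHS = 7 → fails
(7, 0): LHS = 7, RHS = 7 → holds

2 of 4 pairs satisfy the claim.

Answer: (3, 0), (7, 0)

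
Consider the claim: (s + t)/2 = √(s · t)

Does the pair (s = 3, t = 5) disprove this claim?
Yes

Substituting s = 3, t = 5:
LHS = (3 + 5)/2 = 4
RHS = √(3 · 5) = √(15) ≈ 3.873

Since LHS ≠ RHS, this pair disproves the claim.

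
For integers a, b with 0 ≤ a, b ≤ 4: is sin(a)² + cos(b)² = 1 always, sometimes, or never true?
Sometimes true

It holds at (a, b) = (4, 4) (both sides equal 1), but fails at (a, b) = (3, 2) (LHS = sin(3)² + cos(2)² ≈ 0.1931, RHS = 1).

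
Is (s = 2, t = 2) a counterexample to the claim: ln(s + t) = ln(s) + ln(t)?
No

Substituting s = 2, t = 2:
LHS = ln(2 + 2) = ln(4) ≈ 1.386
RHS = ln(2) + ln(2) = 2·ln(2) ≈ 1.386

The sides agree, so this pair does not disprove the claim.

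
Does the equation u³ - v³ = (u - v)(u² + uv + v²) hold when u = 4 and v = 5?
Substituting u = 4, v = 5:

LHS = 4³ - 5³ = -61
RHS = (4 - 5)(4² + 4·5 + 5²) = -61

LHS = RHS, so the equation holds at this point.

Answer: Holds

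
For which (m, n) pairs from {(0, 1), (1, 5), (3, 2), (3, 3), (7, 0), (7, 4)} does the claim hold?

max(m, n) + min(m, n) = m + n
All pairs

Testing each pair:
(0, 1): LHS = 1, RHS = 1 → holds
(1, 5): LHS = 6, RHS = 6 → holds
(3, 2): LHS = 5, RHS = 5 → holds
(3, 3): LHS = 6, RHS = 6 → holds
(7, 0): LHS = 7, RHS = 7 → holds
(7, 4): LHS = 11, RHS = 11 → holds

Every pair satisfies the claim.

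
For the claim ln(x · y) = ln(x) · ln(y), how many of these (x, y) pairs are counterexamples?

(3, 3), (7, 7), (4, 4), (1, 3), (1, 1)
Testing each pair:
(3, 3): LHS = ln(9) ≈ 2.197, RHS = ln(3)² ≈ 1.207 → counterexample
(7, 7): LHS = ln(49) ≈ 3.892, RHS = ln(7)² ≈ 3.787 → counterexample
(4, 4): LHS = ln(16) ≈ 2.773, RHS = ln(4)² ≈ 1.922 → counterexample
(1, 3): LHS = ln(3) ≈ 1.099, RHS = 0 → counterexample
(1, 1): LHS = 0, RHS = 0 → satisfies claim

That makes 4 counterexamples.

Answer: 4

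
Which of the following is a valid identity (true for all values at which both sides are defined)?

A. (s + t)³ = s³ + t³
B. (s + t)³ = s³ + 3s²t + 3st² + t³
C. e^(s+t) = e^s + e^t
A: fails at (1, 1) — LHS = 8, RHS = 2.
B: holds — e.g. at (2, 3), both sides equal 125.
C: fails at (3, 3) — LHS = e^6 ≈ 403.4, RHS = 2·e^3 ≈ 40.17.

Answer: B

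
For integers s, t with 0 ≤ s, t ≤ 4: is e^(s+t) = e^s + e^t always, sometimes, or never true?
Never true

The claim fails for every pair in the range. For instance at (s, t) = (0, 3): LHS = e^3 ≈ 20.09, RHS = 1 + e^3 ≈ 21.09.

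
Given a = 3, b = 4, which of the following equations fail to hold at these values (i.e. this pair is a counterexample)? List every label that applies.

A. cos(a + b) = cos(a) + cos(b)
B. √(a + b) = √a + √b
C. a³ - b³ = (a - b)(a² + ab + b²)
Evaluating each claim at the given values:
A. LHS = cos(7) ≈ 0.7539, RHS = cos(3) + cos(4) ≈ -1.644 → fails here (LHS ≠ RHS)
B. LHS = √(7) ≈ 2.646, RHS = √(3) + 2 ≈ 3.732 → fails here (LHS ≠ RHS)
C. LHS = -37, RHS = -37 → holds here (LHS = RHS)

Answer: A, B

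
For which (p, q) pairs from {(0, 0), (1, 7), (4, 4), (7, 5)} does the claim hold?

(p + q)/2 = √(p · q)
(0, 0), (4, 4)

Testing each pair:
(0, 0): LHS = 0, RHS = 0 → holds
(1, 7): LHS = 4, RHS = √(7) ≈ 2.646 → fails
(4, 4): LHS = 4, RHS = 4 → holds
(7, 5): LHS = 6, RHS = √(35) ≈ 5.916 → fails

2 of 4 pairs satisfy the claim.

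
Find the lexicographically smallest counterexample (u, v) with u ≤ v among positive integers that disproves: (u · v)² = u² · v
(u, v) = (1, 2)

At (1, 1): both sides equal 1, so it holds there.

Substituting (1, 2) into the claim:
LHS = (1 · 2)² = 4
RHS = 1² · 2 = 2

Since LHS ≠ RHS, this pair disproves the claim, and no lexicographically smaller pair (u ≤ v, positive integers) does.

For instance (3, 5) is also a counterexample (LHS = 225, RHS = 45), but it's lexicographically larger.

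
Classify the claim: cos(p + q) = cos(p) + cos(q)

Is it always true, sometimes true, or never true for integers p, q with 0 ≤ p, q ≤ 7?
The claim fails for every pair in the range. For instance at (p, q) = (0, 3): LHS = cos(3) ≈ -0.99, RHS = cos(3) + 1 ≈ 0.01001.

Answer: Never true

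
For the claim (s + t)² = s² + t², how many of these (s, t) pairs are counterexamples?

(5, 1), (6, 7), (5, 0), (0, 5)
Testing each pair:
(5, 1): LHS = 36, RHS = 26 → counterexample
(6, 7): LHS = 169, RHS = 85 → counterexample
(5, 0): LHS = 25, RHS = 25 → satisfies claim
(0, 5): LHS = 25, RHS = 25 → satisfies claim

That makes 2 counterexamples.

Answer: 2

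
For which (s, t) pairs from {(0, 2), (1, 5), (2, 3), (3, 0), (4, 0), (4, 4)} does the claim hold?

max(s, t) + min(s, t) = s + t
All pairs

Testing each pair:
(0, 2): LHS = 2, RHS = 2 → holds
(1, 5): LHS = 6, RHS = 6 → holds
(2, 3): LHS = 5, RHS = 5 → holds
(3, 0): LHS = 3, RHS = 3 → holds
(4, 0): LHS = 4, RHS = 4 → holds
(4, 4): LHS = 8, RHS = 8 → holds

Every pair satisfies the claim.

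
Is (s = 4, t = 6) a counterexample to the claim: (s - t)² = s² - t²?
Yes

Substituting s = 4, t = 6:
LHS = (4 - 6)² = 4
RHS = 4² - 6² = -20

Since LHS ≠ RHS, this pair disproves the claim.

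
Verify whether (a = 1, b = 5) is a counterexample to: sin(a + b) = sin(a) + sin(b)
Substituting a = 1, b = 5:
LHS = sin(1 + 5) = sin(6) ≈ -0.2794
RHS = sin(1) + sin(5) ≈ -0.1175

Since LHS ≠ RHS, this pair disproves the claim.

Answer: Yes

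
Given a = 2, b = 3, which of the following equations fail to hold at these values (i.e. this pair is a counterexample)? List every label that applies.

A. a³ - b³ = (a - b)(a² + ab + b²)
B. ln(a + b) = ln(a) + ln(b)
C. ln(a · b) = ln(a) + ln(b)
Evaluating each claim at the given values:
A. LHS = -19, RHS = -19 → holds here (LHS = RHS)
B. LHS = ln(5) ≈ 1.609, RHS = ln(2) + ln(3) ≈ 1.792 → fails here (LHS ≠ RHS)
C. LHS = ln(6) ≈ 1.792, RHS = ln(2) + ln(3) ≈ 1.792 → holds here (LHS = RHS)

Answer: B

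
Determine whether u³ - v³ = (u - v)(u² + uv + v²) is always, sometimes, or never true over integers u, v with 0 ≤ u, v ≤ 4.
The identity holds for every pair in the range. For instance at (u, v) = (3, 2): both sides equal 19.

Answer: Always true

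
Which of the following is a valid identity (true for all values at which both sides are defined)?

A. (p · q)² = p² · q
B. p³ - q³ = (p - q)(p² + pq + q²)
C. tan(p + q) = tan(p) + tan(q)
A: fails at (4, 4) — LHS = 256, RHS = 64.
B: holds — e.g. at (1, 4), both sides equal -63.
C: fails at (3, 4) — LHS = tan(7) ≈ 0.8714, RHS = tan(3) + tan(4) ≈ 1.015.

Answer: B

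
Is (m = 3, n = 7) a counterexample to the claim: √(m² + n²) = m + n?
Substituting m = 3, n = 7:
LHS = √(3² + 7²) = √(58) ≈ 7.616
RHS = 3 + 7 = 10

Since LHS ≠ RHS, this pair disproves the claim.

Answer: Yes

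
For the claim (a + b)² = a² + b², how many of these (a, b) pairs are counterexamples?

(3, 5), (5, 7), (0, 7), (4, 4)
Testing each pair:
(3, 5): LHS = 64, RHS = 34 → counterexample
(5, 7): LHS = 144, RHS = 74 → counterexample
(0, 7): LHS = 49, RHS = 49 → satisfies claim
(4, 4): LHS = 64, RHS = 32 → counterexample

That makes 3 counterexamples.

Answer: 3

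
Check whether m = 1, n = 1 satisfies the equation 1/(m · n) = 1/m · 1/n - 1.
Fails

Substituting m = 1, n = 1:

LHS = 1/(1 · 1) = 1
RHS = 1/1 · 1/1 - 1 = 0

LHS ≠ RHS, so the equation does not hold at this point.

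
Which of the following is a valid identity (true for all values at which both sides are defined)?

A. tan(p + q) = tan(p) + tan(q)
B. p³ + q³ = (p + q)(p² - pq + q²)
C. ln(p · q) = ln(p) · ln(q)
A: fails at (5, 5) — LHS = tan(10) ≈ 0.6484, RHS = 2·tan(5) ≈ -6.761.
B: holds — e.g. at (2, 4), both sides equal 72.
C: fails at (4, 5) — LHS = ln(20) ≈ 2.996, RHS = ln(4)·ln(5) ≈ 2.231.

Answer: B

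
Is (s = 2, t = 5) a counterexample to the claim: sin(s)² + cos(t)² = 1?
Yes

Substituting s = 2, t = 5:
LHS = sin(2)² + cos(5)² ≈ 0.9073
RHS = 1

Since LHS ≠ RHS, this pair disproves the claim.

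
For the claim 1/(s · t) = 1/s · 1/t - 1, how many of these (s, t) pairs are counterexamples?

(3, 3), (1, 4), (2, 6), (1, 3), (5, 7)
Testing each pair:
(3, 3): LHS = 1/9, RHS = -8/9 → counterexample
(1, 4): LHS = 1/4, RHS = -3/4 → counterexample
(2, 6): LHS = 1/12, RHS = -11/12 → counterexample
(1, 3): LHS = 1/3, RHS = -2/3 → counterexample
(5, 7): LHS = 1/35, RHS = -34/35 → counterexample

That makes 5 counterexamples.

Answer: 5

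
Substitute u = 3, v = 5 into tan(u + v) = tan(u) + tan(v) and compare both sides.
LHS = tan(3 + 5) = tan(8) ≈ -6.8
RHS = tan(3) + tan(5) ≈ -3.523

LHS ≠ RHS (they differ by about 3.277), so the equation does not hold here.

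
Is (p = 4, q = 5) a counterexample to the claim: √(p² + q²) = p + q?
Substituting p = 4, q = 5:
LHS = √(4² + 5²) = √(41) ≈ 6.403
RHS = 4 + 5 = 9

Since LHS ≠ RHS, this pair disproves the claim.

Answer: Yes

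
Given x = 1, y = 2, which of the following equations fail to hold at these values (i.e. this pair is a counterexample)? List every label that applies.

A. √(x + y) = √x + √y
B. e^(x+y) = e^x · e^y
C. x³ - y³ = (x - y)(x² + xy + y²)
Evaluating each claim at the given values:
A. LHS = √(3) ≈ 1.732, RHS = 1 + √(2) ≈ 2.414 → fails here (LHS ≠ RHS)
B. LHS = e^3 ≈ 20.09, RHS = e^3 ≈ 20.09 → holds here (LHS = RHS)
C. LHS = -7, RHS = -7 → holds here (LHS = RHS)

Answer: A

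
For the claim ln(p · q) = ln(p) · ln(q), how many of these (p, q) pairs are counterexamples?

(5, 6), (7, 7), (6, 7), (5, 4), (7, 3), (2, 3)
6

Testing each pair:
(5, 6): LHS = ln(30) ≈ 3.401, RHS = ln(5)·ln(6) ≈ 2.884 → counterexample
(7, 7): LHS = ln(49) ≈ 3.892, RHS = ln(7)² ≈ 3.787 → counterexample
(6, 7): LHS = ln(42) ≈ 3.738, RHS = ln(6)·ln(7) ≈ 3.487 → counterexample
(5, 4): LHS = ln(20) ≈ 2.996, RHS = ln(4)·ln(5) ≈ 2.231 → counterexample
(7, 3): LHS = ln(21) ≈ 3.045, RHS = ln(3)·ln(7) ≈ 2.138 → counterexample
(2, 3): LHS = ln(6) ≈ 1.792, RHS = ln(2)·ln(3) ≈ 0.7615 → counterexample

That makes 6 counterexamples.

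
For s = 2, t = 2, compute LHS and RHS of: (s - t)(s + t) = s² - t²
LHS = (2 - 2)(2 + 2) = 0
RHS = 2² - 2² = 0

LHS = RHS: the two sides agree.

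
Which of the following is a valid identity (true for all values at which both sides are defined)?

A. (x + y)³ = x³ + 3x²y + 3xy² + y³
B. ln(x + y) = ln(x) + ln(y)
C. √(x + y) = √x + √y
A: holds — e.g. at (2, 2), both sides equal 64.
B: fails at (3, 4) — LHS = ln(7) ≈ 1.946, RHS = ln(3) + ln(4) ≈ 2.485.
C: fails at (1, 5) — LHS = √(6) ≈ 2.449, RHS = 1 + √(5) ≈ 3.236.

Answer: A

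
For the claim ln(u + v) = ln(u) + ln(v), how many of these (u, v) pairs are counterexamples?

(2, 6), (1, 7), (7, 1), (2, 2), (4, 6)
Testing each pair:
(2, 6): LHS = ln(8) ≈ 2.079, RHS = ln(2) + ln(6) ≈ 2.485 → counterexample
(1, 7): LHS = ln(8) ≈ 2.079, RHS = ln(7) ≈ 1.946 → counterexample
(7, 1): LHS = ln(8) ≈ 2.079, RHS = ln(7) ≈ 1.946 → counterexample
(2, 2): LHS = ln(4) ≈ 1.386, RHS = 2·ln(2) ≈ 1.386 → satisfies claim
(4, 6): LHS = ln(10) ≈ 2.303, RHS = ln(4) + ln(6) ≈ 3.178 → counterexample

That makes 4 counterexamples.

Answer: 4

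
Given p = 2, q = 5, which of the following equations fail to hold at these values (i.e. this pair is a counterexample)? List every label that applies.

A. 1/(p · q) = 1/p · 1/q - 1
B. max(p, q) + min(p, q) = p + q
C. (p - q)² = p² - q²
Evaluating each claim at the given values:
A. LHS = 1/10, RHS = -9/10 → fails here (LHS ≠ RHS)
B. LHS = 7, RHS = 7 → holds here (LHS = RHS)
C. LHS = 9, RHS = -21 → fails here (LHS ≠ RHS)

Answer: A, C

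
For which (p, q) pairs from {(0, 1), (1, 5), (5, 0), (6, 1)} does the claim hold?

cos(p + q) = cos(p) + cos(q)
None

Testing each pair:
(0, 1): LHS = cos(1) ≈ 0.5403, RHS = cos(1) + 1 ≈ 1.54 → fails
(1, 5): LHS = cos(6) ≈ 0.9602, RHS = cos(5) + cos(1) ≈ 0.824 → fails
(5, 0): LHS = cos(5) ≈ 0.2837, RHS = cos(5) + 1 ≈ 1.284 → fails
(6, 1): LHS = cos(7) ≈ 0.7539, RHS = cos(1) + cos(6) ≈ 1.5 → fails

No pair satisfies the claim.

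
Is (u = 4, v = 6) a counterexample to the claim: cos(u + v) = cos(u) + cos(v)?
Substituting u = 4, v = 6:
LHS = cos(4 + 6) = cos(10) ≈ -0.8391
RHS = cos(4) + cos(6) ≈ 0.3065

Since LHS ≠ RHS, this pair disproves the claim.

Answer: Yes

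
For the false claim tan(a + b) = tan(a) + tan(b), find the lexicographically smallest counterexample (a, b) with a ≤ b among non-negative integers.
(a, b) = (1, 1)

Substituting (1, 1) into the claim:
LHS = tan(1 + 1) = tan(2) ≈ -2.185
RHS = tan(1) + tan(1) = 2·tan(1) ≈ 3.115

Since LHS ≠ RHS, this pair disproves the claim, and no lexicographically smaller pair (a ≤ b, non-negative integers) does.

For instance (5, 6) is also a counterexample (LHS = tan(11) ≈ -226, RHS = tan(5) + tan(6) ≈ -3.672), but it's lexicographically larger.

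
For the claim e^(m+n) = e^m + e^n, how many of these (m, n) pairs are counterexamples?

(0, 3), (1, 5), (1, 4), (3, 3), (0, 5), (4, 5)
6

Testing each pair:
(0, 3): LHS = e^3 ≈ 20.09, RHS = 1 + e^3 ≈ 21.09 → counterexample
(1, 5): LHS = e^6 ≈ 403.4, RHS = e + e^5 ≈ 151.1 → counterexample
(1, 4): LHS = e^5 ≈ 148.4, RHS = e + e^4 ≈ 57.32 → counterexample
(3, 3): LHS = e^6 ≈ 403.4, RHS = 2·e^3 ≈ 40.17 → counterexample
(0, 5): LHS = e^5 ≈ 148.4, RHS = 1 + e^5 ≈ 149.4 → counterexample
(4, 5): LHS = e^9 ≈ 8103, RHS = e^4 + e^5 ≈ 203 → counterexample

That makes 6 counterexamples.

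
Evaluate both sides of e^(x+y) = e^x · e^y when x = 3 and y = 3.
LHS = e^(3+3) = e^6 ≈ 403.4
RHS = e^3 · e^3 = e^6 ≈ 403.4

LHS = RHS: the two sides agree.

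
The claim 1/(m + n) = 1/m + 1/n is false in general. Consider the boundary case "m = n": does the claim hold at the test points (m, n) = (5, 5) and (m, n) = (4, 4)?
At (5, 5): LHS = 1/10 ≠ RHS = 2/5
At (4, 4): LHS = 1/8 ≠ RHS = 1/2

Answer: No, fails at both test points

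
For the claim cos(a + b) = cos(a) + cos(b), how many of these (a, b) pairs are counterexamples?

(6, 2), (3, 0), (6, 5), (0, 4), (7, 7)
5

Testing each pair:
(6, 2): LHS = cos(8) ≈ -0.1455, RHS = cos(2) + cos(6) ≈ 0.544 → counterexample
(3, 0): LHS = cos(3) ≈ -0.99, RHS = cos(3) + 1 ≈ 0.01001 → counterexample
(6, 5): LHS = cos(11) ≈ 0.004426, RHS = cos(5) + cos(6) ≈ 1.244 → counterexample
(0, 4): LHS = cos(4) ≈ -0.6536, RHS = cos(4) + 1 ≈ 0.3464 → counterexample
(7, 7): LHS = cos(14) ≈ 0.1367, RHS = 2·cos(7) ≈ 1.508 → counterexample

That makes 5 counterexamples.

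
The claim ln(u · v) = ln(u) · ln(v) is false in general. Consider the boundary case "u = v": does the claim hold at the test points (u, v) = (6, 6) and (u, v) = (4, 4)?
No, fails at both test points

At (6, 6): LHS = ln(36) ≈ 3.584 ≠ RHS = ln(6)² ≈ 3.21
At (4, 4): LHS = ln(16) ≈ 2.773 ≠ RHS = ln(4)² ≈ 1.922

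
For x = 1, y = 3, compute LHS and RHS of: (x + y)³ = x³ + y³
LHS = (1 + 3)³ = 64
RHS = 1³ + 3³ = 28

LHS ≠ RHS, so the equation does not hold here.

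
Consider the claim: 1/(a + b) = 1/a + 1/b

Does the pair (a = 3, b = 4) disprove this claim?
Substituting a = 3, b = 4:
LHS = 1/(3 + 4) = 1/7
RHS = 1/3 + 1/4 = 7/12

Since LHS ≠ RHS, this pair disproves the claim.

Answer: Yes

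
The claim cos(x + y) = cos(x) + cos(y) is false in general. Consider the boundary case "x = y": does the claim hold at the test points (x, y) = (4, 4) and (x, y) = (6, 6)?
At (4, 4): LHS = cos(8) ≈ -0.1455 ≠ RHS = 2·cos(4) ≈ -1.307
At (6, 6): LHS = cos(12) ≈ 0.8439 ≠ RHS = 2·cos(6) ≈ 1.92

Answer: No, fails at both test points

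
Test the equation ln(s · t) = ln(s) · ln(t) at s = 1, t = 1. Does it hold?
Substituting s = 1, t = 1:

LHS = ln(1 · 1) = 0
RHS = ln(1) · ln(1) = 0

LHS = RHS, so the equation holds at this point.

Answer: Holds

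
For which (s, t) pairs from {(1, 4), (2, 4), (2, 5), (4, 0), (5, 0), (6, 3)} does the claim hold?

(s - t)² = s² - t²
(4, 0), (5, 0)

Testing each pair:
(1, 4): LHS = 9, RHS = -15 → fails
(2, 4): LHS = 4, RHS = -12 → fails
(2, 5): LHS = 9, RHS = -21 → fails
(4, 0): LHS = 16, RHS = 16 → holds
(5, 0): LHS = 25, RHS = 25 → holds
(6, 3): LHS = 9, RHS = 27 → fails

2 of 6 pairs satisfy the claim.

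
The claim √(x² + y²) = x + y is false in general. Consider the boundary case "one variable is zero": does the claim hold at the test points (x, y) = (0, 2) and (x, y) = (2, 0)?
At (0, 2): LHS = 2, RHS = 2 → equal
At (2, 0): LHS = 2, RHS = 2 → equal

So the claim does hold at both of these boundary points, even though it is not an identity.

Answer: Yes, holds at both test points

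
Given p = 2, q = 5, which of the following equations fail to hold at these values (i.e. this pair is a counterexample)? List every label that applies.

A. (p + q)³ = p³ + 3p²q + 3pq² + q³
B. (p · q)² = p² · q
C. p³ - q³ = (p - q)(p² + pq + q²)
B

Evaluating each claim at the given values:
A. LHS = 343, RHS = 343 → holds here (LHS = RHS)
B. LHS = 100, RHS = 20 → fails here (LHS ≠ RHS)
C. LHS = -117, RHS = -117 → holds here (LHS = RHS)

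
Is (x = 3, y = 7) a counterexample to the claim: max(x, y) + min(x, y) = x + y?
No

Substituting x = 3, y = 7:
LHS = max(3, 7) + min(3, 7) = 10
RHS = 3 + 7 = 10

The sides agree, so this pair does not disprove the claim.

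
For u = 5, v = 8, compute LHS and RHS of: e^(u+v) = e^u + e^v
LHS = e^(5+8) = e^13 ≈ 442413.4
RHS = e^5 + e^8 ≈ 3129

LHS ≠ RHS (they differ by about 439284.0), so the equation does not hold here.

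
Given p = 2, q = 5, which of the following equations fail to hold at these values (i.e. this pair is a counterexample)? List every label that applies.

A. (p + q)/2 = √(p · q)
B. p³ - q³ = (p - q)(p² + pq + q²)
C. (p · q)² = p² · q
Evaluating each claim at the given values:
A. LHS = 7/2, RHS = √(10) ≈ 3.162 → fails here (LHS ≠ RHS)
B. LHS = -117, RHS = -117 → holds here (LHS = RHS)
C. LHS = 100, RHS = 20 → fails here (LHS ≠ RHS)

Answer: A, C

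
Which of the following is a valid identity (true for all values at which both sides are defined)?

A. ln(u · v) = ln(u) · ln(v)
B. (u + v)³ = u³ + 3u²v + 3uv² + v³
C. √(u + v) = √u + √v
A: fails at (1, 4) — LHS = ln(4) ≈ 1.386, RHS = 0.
B: holds — e.g. at (1, 4), both sides equal 125.
C: fails at (3, 7) — LHS = √(10) ≈ 3.162, RHS = √(3) + √(7) ≈ 4.378.

Answer: B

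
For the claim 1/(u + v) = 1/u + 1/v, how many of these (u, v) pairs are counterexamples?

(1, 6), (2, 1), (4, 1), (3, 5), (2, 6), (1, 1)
6

Testing each pair:
(1, 6): LHS = 1/7, RHS = 7/6 → counterexample
(2, 1): LHS = 1/3, RHS = 3/2 → counterexample
(4, 1): LHS = 1/5, RHS = 5/4 → counterexample
(3, 5): LHS = 1/8, RHS = 8/15 → counterexample
(2, 6): LHS = 1/8, RHS = 2/3 → counterexample
(1, 1): LHS = 1/2, RHS = 2 → counterexample

That makes 6 counterexamples.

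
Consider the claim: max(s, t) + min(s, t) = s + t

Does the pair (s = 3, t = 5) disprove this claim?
No

Substituting s = 3, t = 5:
LHS = max(3, 5) + min(3, 5) = 8
RHS = 3 + 5 = 8

The sides agree, so this pair does not disprove the claim.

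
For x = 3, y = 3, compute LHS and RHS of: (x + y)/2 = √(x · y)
LHS = (3 + 3)/2 = 3
RHS = √(3 · 3) = 3

LHS = RHS: the two sides agree.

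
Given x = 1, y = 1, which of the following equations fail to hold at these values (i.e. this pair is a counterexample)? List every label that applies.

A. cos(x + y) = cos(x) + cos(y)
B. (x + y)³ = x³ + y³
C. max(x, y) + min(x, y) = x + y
Evaluating each claim at the given values:
A. LHS = cos(2) ≈ -0.4161, RHS = 2·cos(1) ≈ 1.081 → fails here (LHS ≠ RHS)
B. LHS = 8, RHS = 2 → fails here (LHS ≠ RHS)
C. LHS = 2, RHS = 2 → holds here (LHS = RHS)

Answer: A, B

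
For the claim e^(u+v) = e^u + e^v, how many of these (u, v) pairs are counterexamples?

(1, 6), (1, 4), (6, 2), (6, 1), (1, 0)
5

Testing each pair:
(1, 6): LHS = e^7 ≈ 1097, RHS = e + e^6 ≈ 406.1 → counterexample
(1, 4): LHS = e^5 ≈ 148.4, RHS = e + e^4 ≈ 57.32 → counterexample
(6, 2): LHS = e^8 ≈ 2981, RHS = e^2 + e^6 ≈ 410.8 → counterexample
(6, 1): LHS = e^7 ≈ 1097, RHS = e + e^6 ≈ 406.1 → counterexample
(1, 0): LHS = e ≈ 2.718, RHS = 1 + e ≈ 3.718 → counterexample

That makes 5 counterexamples.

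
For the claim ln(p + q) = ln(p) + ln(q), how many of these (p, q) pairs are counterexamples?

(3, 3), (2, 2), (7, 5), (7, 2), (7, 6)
4

Testing each pair:
(3, 3): LHS = ln(6) ≈ 1.792, RHS = 2·ln(3) ≈ 2.197 → counterexample
(2, 2): LHS = ln(4) ≈ 1.386, RHS = 2·ln(2) ≈ 1.386 → satisfies claim
(7, 5): LHS = ln(12) ≈ 2.485, RHS = ln(5) + ln(7) ≈ 3.555 → counterexample
(7, 2): LHS = ln(9) ≈ 2.197, RHS = ln(2) + ln(7) ≈ 2.639 → counterexample
(7, 6): LHS = ln(13) ≈ 2.565, RHS = ln(6) + ln(7) ≈ 3.738 → counterexample

That makes 4 counterexamples.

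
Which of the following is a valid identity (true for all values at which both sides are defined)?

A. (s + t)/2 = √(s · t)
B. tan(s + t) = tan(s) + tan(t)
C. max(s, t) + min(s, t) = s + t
A: fails at (3, 4) — LHS = 7/2, RHS = 2·√(3) ≈ 3.464.
B: fails at (3, 3) — LHS = tan(6) ≈ -0.291, RHS = 2·tan(3) ≈ -0.2851.
C: holds — e.g. at (2, 5), both sides equal 7.

Answer: C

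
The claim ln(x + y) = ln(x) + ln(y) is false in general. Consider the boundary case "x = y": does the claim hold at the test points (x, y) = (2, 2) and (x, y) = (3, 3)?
At (2, 2): LHS = ln(4) ≈ 1.386, RHS = 2·ln(2) ≈ 1.386 → equal
At (3, 3): LHS = ln(6) ≈ 1.792 ≠ RHS = 2·ln(3) ≈ 2.197

Answer: Only at (2, 2)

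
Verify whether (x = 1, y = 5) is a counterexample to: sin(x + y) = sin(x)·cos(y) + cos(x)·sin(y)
Substituting x = 1, y = 5:
LHS = sin(1 + 5) = sin(6) ≈ -0.2794
RHS = sin(1)·cos(5) + cos(1)·sin(5) = sin(5)·cos(1) + sin(1)·cos(5) ≈ -0.2794

The sides agree, so this pair does not disprove the claim.

Answer: No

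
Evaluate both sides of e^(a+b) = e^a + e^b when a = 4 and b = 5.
LHS = e^(4+5) = e^9 ≈ 8103
RHS = e^4 + e^5 ≈ 203

LHS ≠ RHS (they differ by about 7900), so the equation does not hold here.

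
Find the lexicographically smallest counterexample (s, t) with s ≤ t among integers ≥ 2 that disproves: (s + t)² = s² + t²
(s, t) = (2, 2)

Substituting (2, 2) into the claim:
LHS = (2 + 2)² = 16
RHS = 2² + 2² = 8

Since LHS ≠ RHS, this pair disproves the claim, and no lexicographically smaller pair (s ≤ t, integers ≥ 2) does.

For instance (5, 7) is also a counterexample (LHS = 144, RHS = 74), but it's lexicographically larger.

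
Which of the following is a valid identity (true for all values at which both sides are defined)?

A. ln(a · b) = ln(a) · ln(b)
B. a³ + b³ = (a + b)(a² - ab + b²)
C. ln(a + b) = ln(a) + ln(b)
A: fails at (1, 2) — LHS = ln(2) ≈ 0.6931, RHS = 0.
B: holds — e.g. at (2, 4), both sides equal 72.
C: fails at (2, 3) — LHS = ln(5) ≈ 1.609, RHS = ln(2) + ln(3) ≈ 1.792.

Answer: B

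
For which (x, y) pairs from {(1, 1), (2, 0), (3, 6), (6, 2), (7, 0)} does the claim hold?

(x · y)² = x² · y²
All pairs

Testing each pair:
(1, 1): LHS = 1, RHS = 1 → holds
(2, 0): LHS = 0, RHS = 0 → holds
(3, 6): LHS = 324, RHS = 324 → holds
(6, 2): LHS = 144, RHS = 144 → holds
(7, 0): LHS = 0, RHS = 0 → holds

Every pair satisfies the claim.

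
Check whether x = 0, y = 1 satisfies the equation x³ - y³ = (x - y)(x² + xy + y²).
Substituting x = 0, y = 1:

LHS = 0³ - 1³ = -1
RHS = (0 - 1)(0² + 0·1 + 1²) = -1

LHS = RHS, so the equation holds at this point.

Answer: Holds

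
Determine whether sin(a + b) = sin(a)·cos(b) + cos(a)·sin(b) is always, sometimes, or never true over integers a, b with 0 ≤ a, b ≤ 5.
The identity holds for every pair in the range. For instance at (a, b) = (1, 4): both sides equal sin(5) ≈ -0.9589.

Answer: Always true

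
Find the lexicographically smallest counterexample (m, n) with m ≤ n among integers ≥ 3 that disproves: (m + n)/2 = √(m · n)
At (3, 3): both sides equal 3, so it holds there.

Substituting (3, 4) into the claim:
LHS = (3 + 4)/2 = 7/2
RHS = √(3 · 4) = 2·√(3) ≈ 3.464

Since LHS ≠ RHS, this pair disproves the claim, and no lexicographically smaller pair (m ≤ n, integers ≥ 3) does.

For instance (3, 6) is also a counterexample (LHS = 9/2, RHS = 3·√(2) ≈ 4.243), but it's lexicographically larger.

Answer: (m, n) = (3, 4)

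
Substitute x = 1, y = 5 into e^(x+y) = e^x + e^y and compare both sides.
LHS = e^(1+5) = e^6 ≈ 403.4
RHS = e^1 + e^5 = e + e^5 ≈ 151.1

LHS ≠ RHS (they differ by about 252.3), so the equation does not hold here.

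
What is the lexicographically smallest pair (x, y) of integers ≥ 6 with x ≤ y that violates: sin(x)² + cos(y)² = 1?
Substituting (6, 7) into the claim:
LHS = sin(6)² + cos(7)² ≈ 0.6464
RHS = 1

Since LHS ≠ RHS, this pair disproves the claim, and no lexicographically smaller pair (x ≤ y, integers ≥ 6) does.

For instance (11, 12) is also a counterexample (LHS = cos(12)² + sin(11)² ≈ 1.712, RHS = 1), but it's lexicographically larger.

Answer: (x, y) = (6, 7)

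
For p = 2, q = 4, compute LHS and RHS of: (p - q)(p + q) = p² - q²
LHS = (2 - 4)(2 + 4) = -12
RHS = 2² - 4² = -12

LHS = RHS: the two sides agree.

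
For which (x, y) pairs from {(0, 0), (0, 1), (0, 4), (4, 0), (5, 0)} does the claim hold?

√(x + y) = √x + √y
All pairs

Testing each pair:
(0, 0): LHS = 0, RHS = 0 → holds
(0, 1): LHS = 1, RHS = 1 → holds
(0, 4): LHS = 2, RHS = 2 → holds
(4, 0): LHS = 2, RHS = 2 → holds
(5, 0): LHS = √(5) ≈ 2.236, RHS = √(5) ≈ 2.236 → holds

Every pair satisfies the claim.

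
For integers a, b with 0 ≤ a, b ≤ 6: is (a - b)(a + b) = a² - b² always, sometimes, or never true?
The identity holds for every pair in the range. For instance at (a, b) = (1, 0): both sides equal 1.

Answer: Always true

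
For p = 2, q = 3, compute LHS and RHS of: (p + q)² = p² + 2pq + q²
LHS = (2 + 3)² = 25
RHS = 2² + 2·2·3 + 3² = 25

LHS = RHS: the two sides agree.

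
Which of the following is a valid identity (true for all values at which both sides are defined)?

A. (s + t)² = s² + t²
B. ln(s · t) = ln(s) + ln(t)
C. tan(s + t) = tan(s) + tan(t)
A: fails at (1, 3) — LHS = 16, RHS = 10.
B: holds — e.g. at (6, 7), both sides equal ln(42) ≈ 3.738.
C: fails at (2, 4) — LHS = tan(6) ≈ -0.291, RHS = tan(2) + tan(4) ≈ -1.027.

Answer: B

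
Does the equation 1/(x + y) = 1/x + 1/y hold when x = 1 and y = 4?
Fails

Substituting x = 1, y = 4:

LHS = 1/(1 + 4) = 1/5
RHS = 1/1 + 1/4 = 5/4

LHS ≠ RHS, so the equation does not hold at this point.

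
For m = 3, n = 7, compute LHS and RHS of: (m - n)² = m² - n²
LHS = (3 - 7)² = 16
RHS = 3² - 7² = -40

LHS ≠ RHS, so the equation does not hold here.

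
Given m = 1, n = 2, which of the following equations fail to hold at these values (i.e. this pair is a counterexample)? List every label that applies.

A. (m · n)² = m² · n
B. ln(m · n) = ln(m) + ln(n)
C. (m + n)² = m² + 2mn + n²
A

Evaluating each claim at the given values:
A. LHS = 4, RHS = 2 → fails here (LHS ≠ RHS)
B. LHS = ln(2) ≈ 0.6931, RHS = ln(2) ≈ 0.6931 → holds here (LHS = RHS)
C. LHS = 9, RHS = 9 → holds here (LHS = RHS)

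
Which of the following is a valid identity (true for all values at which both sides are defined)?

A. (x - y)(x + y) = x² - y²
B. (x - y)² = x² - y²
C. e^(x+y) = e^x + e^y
A

A: holds — e.g. at (4, 6), both sides equal -20.
B: fails at (2, 7) — LHS = 25, RHS = -45.
C: fails at (3, 5) — LHS = e^8 ≈ 2981, RHS = e^3 + e^5 ≈ 168.5.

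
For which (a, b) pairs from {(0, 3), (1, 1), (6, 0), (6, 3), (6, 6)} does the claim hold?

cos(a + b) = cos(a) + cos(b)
Testing each pair:
(0, 3): LHS = cos(3) ≈ -0.99, RHS = cos(3) + 1 ≈ 0.01001 → fails
(1, 1): LHS = cos(2) ≈ -0.4161, RHS = 2·cos(1) ≈ 1.081 → fails
(6, 0): LHS = cos(6) ≈ 0.9602, RHS = cos(6) + 1 ≈ 1.96 → fails
(6, 3): LHS = cos(9) ≈ -0.9111, RHS = cos(3) + cos(6) ≈ -0.02982 → fails
(6, 6): LHS = cos(12) ≈ 0.8439, RHS = 2·cos(6) ≈ 1.92 → fails

No pair satisfies the claim.

Answer: None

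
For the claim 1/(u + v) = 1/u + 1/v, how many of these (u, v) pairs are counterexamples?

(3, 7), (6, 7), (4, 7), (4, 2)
Testing each pair:
(3, 7): LHS = 1/10, RHS = 10/21 → counterexample
(6, 7): LHS = 1/13, RHS = 13/42 → counterexample
(4, 7): LHS = 1/11, RHS = 11/28 → counterexample
(4, 2): LHS = 1/6, RHS = 3/4 → counterexample

That makes 4 counterexamples.

Answer: 4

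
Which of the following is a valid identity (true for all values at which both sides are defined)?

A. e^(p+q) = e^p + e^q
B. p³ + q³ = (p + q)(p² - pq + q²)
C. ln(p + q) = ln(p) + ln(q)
A: fails at (2, 3) — LHS = e^5 ≈ 148.4, RHS = e^2 + e^3 ≈ 27.47.
B: holds — e.g. at (2, 2), both sides equal 16.
C: fails at (1, 4) — LHS = ln(5) ≈ 1.609, RHS = ln(4) ≈ 1.386.

Answer: B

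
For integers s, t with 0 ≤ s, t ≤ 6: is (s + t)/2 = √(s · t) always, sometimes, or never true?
Sometimes true

It holds at (s, t) = (0, 0) (both sides equal 0), but fails at (s, t) = (3, 0) (LHS = 3/2, RHS = 0).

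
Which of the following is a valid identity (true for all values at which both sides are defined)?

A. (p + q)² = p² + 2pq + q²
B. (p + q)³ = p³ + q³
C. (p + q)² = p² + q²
A: holds — e.g. at (4, 6), both sides equal 100.
B: fails at (1, 1) — LHS = 8, RHS = 2.
C: fails at (2, 3) — LHS = 25, RHS = 13.

Answer: A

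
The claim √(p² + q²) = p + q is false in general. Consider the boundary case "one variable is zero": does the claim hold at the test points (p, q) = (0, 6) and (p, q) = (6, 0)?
Yes, holds at both test points

At (0, 6): LHS = 6, RHS = 6 → equal
At (6, 0): LHS = 6, RHS = 6 → equal

So the claim does hold at both of these boundary points, even though it is not an identity.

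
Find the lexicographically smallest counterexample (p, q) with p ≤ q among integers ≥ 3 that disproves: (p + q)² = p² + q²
Substituting (3, 3) into the claim:
LHS = (3 + 3)² = 36
RHS = 3² + 3² = 18

Since LHS ≠ RHS, this pair disproves the claim, and no lexicographically smaller pair (p ≤ q, integers ≥ 3) does.

For instance (6, 8) is also a counterexample (LHS = 196, RHS = 100), but it's lexicographically larger.

Answer: (p, q) = (3, 3)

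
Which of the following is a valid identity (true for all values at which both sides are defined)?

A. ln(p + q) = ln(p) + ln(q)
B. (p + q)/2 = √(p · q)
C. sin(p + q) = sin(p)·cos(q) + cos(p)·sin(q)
C

A: fails at (4, 5) — LHS = ln(9) ≈ 2.197, RHS = ln(4) + ln(5) ≈ 2.996.
B: fails at (3, 5) — LHS = 4, RHS = √(15) ≈ 3.873.
C: holds — e.g. at (5, 5), both sides equal sin(10) ≈ -0.544.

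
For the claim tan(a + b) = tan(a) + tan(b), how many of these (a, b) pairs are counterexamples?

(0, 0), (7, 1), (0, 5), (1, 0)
Testing each pair:
(0, 0): LHS = 0, RHS = 0 → satisfies claim
(7, 1): LHS = tan(8) ≈ -6.8, RHS = tan(7) + tan(1) ≈ 2.429 → counterexample
(0, 5): LHS = tan(5) ≈ -3.381, RHS = tan(5) ≈ -3.381 → satisfies claim
(1, 0): LHS = tan(1) ≈ 1.557, RHS = tan(1) ≈ 1.557 → satisfies claim

That makes 1 counterexample.

Answer: 1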